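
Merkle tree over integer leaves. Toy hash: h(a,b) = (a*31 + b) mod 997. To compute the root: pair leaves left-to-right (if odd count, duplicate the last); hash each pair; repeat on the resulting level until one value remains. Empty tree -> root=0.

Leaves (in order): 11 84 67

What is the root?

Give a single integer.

Answer: 364

Derivation:
L0: [11, 84, 67]
L1: h(11,84)=(11*31+84)%997=425 h(67,67)=(67*31+67)%997=150 -> [425, 150]
L2: h(425,150)=(425*31+150)%997=364 -> [364]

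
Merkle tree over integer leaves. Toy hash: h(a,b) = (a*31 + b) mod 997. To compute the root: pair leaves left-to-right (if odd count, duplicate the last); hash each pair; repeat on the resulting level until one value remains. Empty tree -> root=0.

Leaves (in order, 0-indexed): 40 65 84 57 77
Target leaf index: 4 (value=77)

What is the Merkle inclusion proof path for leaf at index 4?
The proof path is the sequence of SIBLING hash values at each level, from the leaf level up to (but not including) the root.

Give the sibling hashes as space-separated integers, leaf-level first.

Answer: 77 470 245

Derivation:
L0 (leaves): [40, 65, 84, 57, 77], target index=4
L1: h(40,65)=(40*31+65)%997=308 [pair 0] h(84,57)=(84*31+57)%997=667 [pair 1] h(77,77)=(77*31+77)%997=470 [pair 2] -> [308, 667, 470]
  Sibling for proof at L0: 77
L2: h(308,667)=(308*31+667)%997=245 [pair 0] h(470,470)=(470*31+470)%997=85 [pair 1] -> [245, 85]
  Sibling for proof at L1: 470
L3: h(245,85)=(245*31+85)%997=701 [pair 0] -> [701]
  Sibling for proof at L2: 245
Root: 701
Proof path (sibling hashes from leaf to root): [77, 470, 245]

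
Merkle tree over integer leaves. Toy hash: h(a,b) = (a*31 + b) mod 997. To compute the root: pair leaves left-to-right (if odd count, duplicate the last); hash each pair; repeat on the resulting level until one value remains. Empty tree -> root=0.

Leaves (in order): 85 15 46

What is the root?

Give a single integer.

L0: [85, 15, 46]
L1: h(85,15)=(85*31+15)%997=656 h(46,46)=(46*31+46)%997=475 -> [656, 475]
L2: h(656,475)=(656*31+475)%997=871 -> [871]

Answer: 871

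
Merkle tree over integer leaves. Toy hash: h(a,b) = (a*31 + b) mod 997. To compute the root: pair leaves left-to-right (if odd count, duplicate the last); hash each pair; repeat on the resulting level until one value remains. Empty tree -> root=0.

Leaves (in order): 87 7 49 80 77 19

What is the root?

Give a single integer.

Answer: 304

Derivation:
L0: [87, 7, 49, 80, 77, 19]
L1: h(87,7)=(87*31+7)%997=710 h(49,80)=(49*31+80)%997=602 h(77,19)=(77*31+19)%997=412 -> [710, 602, 412]
L2: h(710,602)=(710*31+602)%997=678 h(412,412)=(412*31+412)%997=223 -> [678, 223]
L3: h(678,223)=(678*31+223)%997=304 -> [304]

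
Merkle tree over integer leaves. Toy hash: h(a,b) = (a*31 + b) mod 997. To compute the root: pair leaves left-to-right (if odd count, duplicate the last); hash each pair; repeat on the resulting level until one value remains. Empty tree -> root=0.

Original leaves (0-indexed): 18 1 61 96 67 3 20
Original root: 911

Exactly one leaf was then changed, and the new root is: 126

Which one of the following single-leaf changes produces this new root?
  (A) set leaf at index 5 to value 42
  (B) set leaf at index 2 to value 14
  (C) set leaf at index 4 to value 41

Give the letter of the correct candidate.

Answer: A

Derivation:
Original leaves: [18, 1, 61, 96, 67, 3, 20]
Target new root: 126
Try each candidate change and compute the resulting root:
Candidate A: set leaf[5] = 42 -> leaves = [18, 1, 61, 96, 67, 42, 20]
  L0: [18, 1, 61, 96, 67, 42, 20]
  L1: h(18,1)=(18*31+1)%997=559 h(61,96)=(61*31+96)%997=990 h(67,42)=(67*31+42)%997=125 h(20,20)=(20*31+20)%997=640 -> [559, 990, 125, 640]
  L2: h(559,990)=(559*31+990)%997=373 h(125,640)=(125*31+640)%997=527 -> [373, 527]
  L3: h(373,527)=(373*31+527)%997=126 -> [126]
  root = 126 == target 126  ** MATCH **
Candidate B: set leaf[2] = 14 -> leaves = [18, 1, 14, 96, 67, 3, 20]
  L0: [18, 1, 14, 96, 67, 3, 20]
  L1: h(18,1)=(18*31+1)%997=559 h(14,96)=(14*31+96)%997=530 h(67,3)=(67*31+3)%997=86 h(20,20)=(20*31+20)%997=640 -> [559, 530, 86, 640]
  L2: h(559,530)=(559*31+530)%997=910 h(86,640)=(86*31+640)%997=315 -> [910, 315]
  L3: h(910,315)=(910*31+315)%997=609 -> [609]
  root = 609 != target 126
Candidate C: set leaf[4] = 41 -> leaves = [18, 1, 61, 96, 41, 3, 20]
  L0: [18, 1, 61, 96, 41, 3, 20]
  L1: h(18,1)=(18*31+1)%997=559 h(61,96)=(61*31+96)%997=990 h(41,3)=(41*31+3)%997=277 h(20,20)=(20*31+20)%997=640 -> [559, 990, 277, 640]
  L2: h(559,990)=(559*31+990)%997=373 h(277,640)=(277*31+640)%997=254 -> [373, 254]
  L3: h(373,254)=(373*31+254)%997=850 -> [850]
  root = 850 != target 126
Candidate A produces the target root.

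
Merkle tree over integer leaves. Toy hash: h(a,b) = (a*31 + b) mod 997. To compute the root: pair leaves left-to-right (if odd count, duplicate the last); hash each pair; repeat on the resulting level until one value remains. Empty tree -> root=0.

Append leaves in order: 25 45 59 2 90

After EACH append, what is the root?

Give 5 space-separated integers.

After append 25 (leaves=[25]):
  L0: [25]
  root=25
After append 45 (leaves=[25, 45]):
  L0: [25, 45]
  L1: h(25,45)=(25*31+45)%997=820 -> [820]
  root=820
After append 59 (leaves=[25, 45, 59]):
  L0: [25, 45, 59]
  L1: h(25,45)=(25*31+45)%997=820 h(59,59)=(59*31+59)%997=891 -> [820, 891]
  L2: h(820,891)=(820*31+891)%997=389 -> [389]
  root=389
After append 2 (leaves=[25, 45, 59, 2]):
  L0: [25, 45, 59, 2]
  L1: h(25,45)=(25*31+45)%997=820 h(59,2)=(59*31+2)%997=834 -> [820, 834]
  L2: h(820,834)=(820*31+834)%997=332 -> [332]
  root=332
After append 90 (leaves=[25, 45, 59, 2, 90]):
  L0: [25, 45, 59, 2, 90]
  L1: h(25,45)=(25*31+45)%997=820 h(59,2)=(59*31+2)%997=834 h(90,90)=(90*31+90)%997=886 -> [820, 834, 886]
  L2: h(820,834)=(820*31+834)%997=332 h(886,886)=(886*31+886)%997=436 -> [332, 436]
  L3: h(332,436)=(332*31+436)%997=758 -> [758]
  root=758

Answer: 25 820 389 332 758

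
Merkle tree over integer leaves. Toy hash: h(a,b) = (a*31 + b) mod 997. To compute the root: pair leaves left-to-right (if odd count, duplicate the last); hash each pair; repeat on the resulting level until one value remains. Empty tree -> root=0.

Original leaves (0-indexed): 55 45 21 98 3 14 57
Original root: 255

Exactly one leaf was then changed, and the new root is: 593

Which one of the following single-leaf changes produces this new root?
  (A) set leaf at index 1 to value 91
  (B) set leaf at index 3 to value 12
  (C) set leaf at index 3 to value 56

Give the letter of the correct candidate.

Original leaves: [55, 45, 21, 98, 3, 14, 57]
Target new root: 593
Try each candidate change and compute the resulting root:
Candidate A: set leaf[1] = 91 -> leaves = [55, 91, 21, 98, 3, 14, 57]
  L0: [55, 91, 21, 98, 3, 14, 57]
  L1: h(55,91)=(55*31+91)%997=799 h(21,98)=(21*31+98)%997=749 h(3,14)=(3*31+14)%997=107 h(57,57)=(57*31+57)%997=827 -> [799, 749, 107, 827]
  L2: h(799,749)=(799*31+749)%997=593 h(107,827)=(107*31+827)%997=156 -> [593, 156]
  L3: h(593,156)=(593*31+156)%997=593 -> [593]
  root = 593 == target 593  ** MATCH **
Candidate B: set leaf[3] = 12 -> leaves = [55, 45, 21, 12, 3, 14, 57]
  L0: [55, 45, 21, 12, 3, 14, 57]
  L1: h(55,45)=(55*31+45)%997=753 h(21,12)=(21*31+12)%997=663 h(3,14)=(3*31+14)%997=107 h(57,57)=(57*31+57)%997=827 -> [753, 663, 107, 827]
  L2: h(753,663)=(753*31+663)%997=78 h(107,827)=(107*31+827)%997=156 -> [78, 156]
  L3: h(78,156)=(78*31+156)%997=580 -> [580]
  root = 580 != target 593
Candidate C: set leaf[3] = 56 -> leaves = [55, 45, 21, 56, 3, 14, 57]
  L0: [55, 45, 21, 56, 3, 14, 57]
  L1: h(55,45)=(55*31+45)%997=753 h(21,56)=(21*31+56)%997=707 h(3,14)=(3*31+14)%997=107 h(57,57)=(57*31+57)%997=827 -> [753, 707, 107, 827]
  L2: h(753,707)=(753*31+707)%997=122 h(107,827)=(107*31+827)%997=156 -> [122, 156]
  L3: h(122,156)=(122*31+156)%997=947 -> [947]
  root = 947 != target 593
Candidate A produces the target root.

Answer: A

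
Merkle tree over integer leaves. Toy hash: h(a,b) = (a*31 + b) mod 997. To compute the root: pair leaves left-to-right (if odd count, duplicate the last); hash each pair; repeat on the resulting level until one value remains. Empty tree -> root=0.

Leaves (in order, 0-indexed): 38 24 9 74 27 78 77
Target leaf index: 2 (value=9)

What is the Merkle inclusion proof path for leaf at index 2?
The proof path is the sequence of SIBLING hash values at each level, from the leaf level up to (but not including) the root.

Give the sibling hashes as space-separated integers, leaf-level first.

L0 (leaves): [38, 24, 9, 74, 27, 78, 77], target index=2
L1: h(38,24)=(38*31+24)%997=205 [pair 0] h(9,74)=(9*31+74)%997=353 [pair 1] h(27,78)=(27*31+78)%997=915 [pair 2] h(77,77)=(77*31+77)%997=470 [pair 3] -> [205, 353, 915, 470]
  Sibling for proof at L0: 74
L2: h(205,353)=(205*31+353)%997=726 [pair 0] h(915,470)=(915*31+470)%997=919 [pair 1] -> [726, 919]
  Sibling for proof at L1: 205
L3: h(726,919)=(726*31+919)%997=494 [pair 0] -> [494]
  Sibling for proof at L2: 919
Root: 494
Proof path (sibling hashes from leaf to root): [74, 205, 919]

Answer: 74 205 919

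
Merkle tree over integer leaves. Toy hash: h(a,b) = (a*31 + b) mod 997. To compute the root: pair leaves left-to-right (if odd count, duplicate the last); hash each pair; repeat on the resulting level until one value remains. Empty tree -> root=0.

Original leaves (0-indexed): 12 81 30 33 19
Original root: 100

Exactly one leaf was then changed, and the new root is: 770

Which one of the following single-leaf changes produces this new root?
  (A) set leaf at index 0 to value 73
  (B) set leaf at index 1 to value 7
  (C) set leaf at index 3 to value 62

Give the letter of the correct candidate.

Answer: B

Derivation:
Original leaves: [12, 81, 30, 33, 19]
Target new root: 770
Try each candidate change and compute the resulting root:
Candidate A: set leaf[0] = 73 -> leaves = [73, 81, 30, 33, 19]
  L0: [73, 81, 30, 33, 19]
  L1: h(73,81)=(73*31+81)%997=350 h(30,33)=(30*31+33)%997=963 h(19,19)=(19*31+19)%997=608 -> [350, 963, 608]
  L2: h(350,963)=(350*31+963)%997=846 h(608,608)=(608*31+608)%997=513 -> [846, 513]
  L3: h(846,513)=(846*31+513)%997=817 -> [817]
  root = 817 != target 770
Candidate B: set leaf[1] = 7 -> leaves = [12, 7, 30, 33, 19]
  L0: [12, 7, 30, 33, 19]
  L1: h(12,7)=(12*31+7)%997=379 h(30,33)=(30*31+33)%997=963 h(19,19)=(19*31+19)%997=608 -> [379, 963, 608]
  L2: h(379,963)=(379*31+963)%997=748 h(608,608)=(608*31+608)%997=513 -> [748, 513]
  L3: h(748,513)=(748*31+513)%997=770 -> [770]
  root = 770 == target 770  ** MATCH **
Candidate C: set leaf[3] = 62 -> leaves = [12, 81, 30, 62, 19]
  L0: [12, 81, 30, 62, 19]
  L1: h(12,81)=(12*31+81)%997=453 h(30,62)=(30*31+62)%997=992 h(19,19)=(19*31+19)%997=608 -> [453, 992, 608]
  L2: h(453,992)=(453*31+992)%997=80 h(608,608)=(608*31+608)%997=513 -> [80, 513]
  L3: h(80,513)=(80*31+513)%997=2 -> [2]
  root = 2 != target 770
Candidate B produces the target root.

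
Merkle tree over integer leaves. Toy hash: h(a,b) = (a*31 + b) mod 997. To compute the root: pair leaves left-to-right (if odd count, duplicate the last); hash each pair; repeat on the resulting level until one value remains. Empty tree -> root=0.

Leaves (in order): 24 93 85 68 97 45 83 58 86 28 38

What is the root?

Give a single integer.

L0: [24, 93, 85, 68, 97, 45, 83, 58, 86, 28, 38]
L1: h(24,93)=(24*31+93)%997=837 h(85,68)=(85*31+68)%997=709 h(97,45)=(97*31+45)%997=61 h(83,58)=(83*31+58)%997=637 h(86,28)=(86*31+28)%997=700 h(38,38)=(38*31+38)%997=219 -> [837, 709, 61, 637, 700, 219]
L2: h(837,709)=(837*31+709)%997=734 h(61,637)=(61*31+637)%997=534 h(700,219)=(700*31+219)%997=982 -> [734, 534, 982]
L3: h(734,534)=(734*31+534)%997=357 h(982,982)=(982*31+982)%997=517 -> [357, 517]
L4: h(357,517)=(357*31+517)%997=617 -> [617]

Answer: 617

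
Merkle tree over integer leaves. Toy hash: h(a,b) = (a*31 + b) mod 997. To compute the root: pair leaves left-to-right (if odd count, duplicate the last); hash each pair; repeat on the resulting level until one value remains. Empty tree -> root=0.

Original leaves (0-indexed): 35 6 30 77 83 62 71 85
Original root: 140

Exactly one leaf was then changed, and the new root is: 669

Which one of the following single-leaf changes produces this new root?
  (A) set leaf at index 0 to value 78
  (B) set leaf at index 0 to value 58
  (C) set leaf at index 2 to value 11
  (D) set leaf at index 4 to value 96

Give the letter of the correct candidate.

Answer: D

Derivation:
Original leaves: [35, 6, 30, 77, 83, 62, 71, 85]
Target new root: 669
Try each candidate change and compute the resulting root:
Candidate A: set leaf[0] = 78 -> leaves = [78, 6, 30, 77, 83, 62, 71, 85]
  L0: [78, 6, 30, 77, 83, 62, 71, 85]
  L1: h(78,6)=(78*31+6)%997=430 h(30,77)=(30*31+77)%997=10 h(83,62)=(83*31+62)%997=641 h(71,85)=(71*31+85)%997=292 -> [430, 10, 641, 292]
  L2: h(430,10)=(430*31+10)%997=379 h(641,292)=(641*31+292)%997=223 -> [379, 223]
  L3: h(379,223)=(379*31+223)%997=8 -> [8]
  root = 8 != target 669
Candidate B: set leaf[0] = 58 -> leaves = [58, 6, 30, 77, 83, 62, 71, 85]
  L0: [58, 6, 30, 77, 83, 62, 71, 85]
  L1: h(58,6)=(58*31+6)%997=807 h(30,77)=(30*31+77)%997=10 h(83,62)=(83*31+62)%997=641 h(71,85)=(71*31+85)%997=292 -> [807, 10, 641, 292]
  L2: h(807,10)=(807*31+10)%997=102 h(641,292)=(641*31+292)%997=223 -> [102, 223]
  L3: h(102,223)=(102*31+223)%997=394 -> [394]
  root = 394 != target 669
Candidate C: set leaf[2] = 11 -> leaves = [35, 6, 11, 77, 83, 62, 71, 85]
  L0: [35, 6, 11, 77, 83, 62, 71, 85]
  L1: h(35,6)=(35*31+6)%997=94 h(11,77)=(11*31+77)%997=418 h(83,62)=(83*31+62)%997=641 h(71,85)=(71*31+85)%997=292 -> [94, 418, 641, 292]
  L2: h(94,418)=(94*31+418)%997=341 h(641,292)=(641*31+292)%997=223 -> [341, 223]
  L3: h(341,223)=(341*31+223)%997=824 -> [824]
  root = 824 != target 669
Candidate D: set leaf[4] = 96 -> leaves = [35, 6, 30, 77, 96, 62, 71, 85]
  L0: [35, 6, 30, 77, 96, 62, 71, 85]
  L1: h(35,6)=(35*31+6)%997=94 h(30,77)=(30*31+77)%997=10 h(96,62)=(96*31+62)%997=47 h(71,85)=(71*31+85)%997=292 -> [94, 10, 47, 292]
  L2: h(94,10)=(94*31+10)%997=930 h(47,292)=(47*31+292)%997=752 -> [930, 752]
  L3: h(930,752)=(930*31+752)%997=669 -> [669]
  root = 669 == target 669  ** MATCH **
Candidate D produces the target root.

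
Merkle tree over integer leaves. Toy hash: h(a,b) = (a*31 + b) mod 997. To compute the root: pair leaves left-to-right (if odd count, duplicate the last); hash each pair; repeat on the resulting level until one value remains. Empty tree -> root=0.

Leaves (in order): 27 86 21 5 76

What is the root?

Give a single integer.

L0: [27, 86, 21, 5, 76]
L1: h(27,86)=(27*31+86)%997=923 h(21,5)=(21*31+5)%997=656 h(76,76)=(76*31+76)%997=438 -> [923, 656, 438]
L2: h(923,656)=(923*31+656)%997=356 h(438,438)=(438*31+438)%997=58 -> [356, 58]
L3: h(356,58)=(356*31+58)%997=127 -> [127]

Answer: 127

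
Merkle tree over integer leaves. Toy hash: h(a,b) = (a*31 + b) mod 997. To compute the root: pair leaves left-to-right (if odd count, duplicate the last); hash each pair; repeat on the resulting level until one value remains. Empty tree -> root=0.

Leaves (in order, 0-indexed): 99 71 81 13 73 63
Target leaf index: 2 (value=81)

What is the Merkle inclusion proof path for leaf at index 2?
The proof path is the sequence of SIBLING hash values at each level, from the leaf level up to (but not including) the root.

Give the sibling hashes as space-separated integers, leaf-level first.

Answer: 13 149 654

Derivation:
L0 (leaves): [99, 71, 81, 13, 73, 63], target index=2
L1: h(99,71)=(99*31+71)%997=149 [pair 0] h(81,13)=(81*31+13)%997=530 [pair 1] h(73,63)=(73*31+63)%997=332 [pair 2] -> [149, 530, 332]
  Sibling for proof at L0: 13
L2: h(149,530)=(149*31+530)%997=164 [pair 0] h(332,332)=(332*31+332)%997=654 [pair 1] -> [164, 654]
  Sibling for proof at L1: 149
L3: h(164,654)=(164*31+654)%997=753 [pair 0] -> [753]
  Sibling for proof at L2: 654
Root: 753
Proof path (sibling hashes from leaf to root): [13, 149, 654]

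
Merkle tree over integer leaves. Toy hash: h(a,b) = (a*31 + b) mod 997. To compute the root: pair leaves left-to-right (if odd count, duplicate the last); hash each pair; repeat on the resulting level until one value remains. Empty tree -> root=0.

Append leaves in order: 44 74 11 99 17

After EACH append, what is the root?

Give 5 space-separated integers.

Answer: 44 441 65 153 217

Derivation:
After append 44 (leaves=[44]):
  L0: [44]
  root=44
After append 74 (leaves=[44, 74]):
  L0: [44, 74]
  L1: h(44,74)=(44*31+74)%997=441 -> [441]
  root=441
After append 11 (leaves=[44, 74, 11]):
  L0: [44, 74, 11]
  L1: h(44,74)=(44*31+74)%997=441 h(11,11)=(11*31+11)%997=352 -> [441, 352]
  L2: h(441,352)=(441*31+352)%997=65 -> [65]
  root=65
After append 99 (leaves=[44, 74, 11, 99]):
  L0: [44, 74, 11, 99]
  L1: h(44,74)=(44*31+74)%997=441 h(11,99)=(11*31+99)%997=440 -> [441, 440]
  L2: h(441,440)=(441*31+440)%997=153 -> [153]
  root=153
After append 17 (leaves=[44, 74, 11, 99, 17]):
  L0: [44, 74, 11, 99, 17]
  L1: h(44,74)=(44*31+74)%997=441 h(11,99)=(11*31+99)%997=440 h(17,17)=(17*31+17)%997=544 -> [441, 440, 544]
  L2: h(441,440)=(441*31+440)%997=153 h(544,544)=(544*31+544)%997=459 -> [153, 459]
  L3: h(153,459)=(153*31+459)%997=217 -> [217]
  root=217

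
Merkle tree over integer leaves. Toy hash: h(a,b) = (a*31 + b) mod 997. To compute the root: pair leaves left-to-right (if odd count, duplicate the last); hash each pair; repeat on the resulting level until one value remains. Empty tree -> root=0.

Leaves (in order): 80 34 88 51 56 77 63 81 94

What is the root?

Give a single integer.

Answer: 826

Derivation:
L0: [80, 34, 88, 51, 56, 77, 63, 81, 94]
L1: h(80,34)=(80*31+34)%997=520 h(88,51)=(88*31+51)%997=785 h(56,77)=(56*31+77)%997=816 h(63,81)=(63*31+81)%997=40 h(94,94)=(94*31+94)%997=17 -> [520, 785, 816, 40, 17]
L2: h(520,785)=(520*31+785)%997=953 h(816,40)=(816*31+40)%997=411 h(17,17)=(17*31+17)%997=544 -> [953, 411, 544]
L3: h(953,411)=(953*31+411)%997=44 h(544,544)=(544*31+544)%997=459 -> [44, 459]
L4: h(44,459)=(44*31+459)%997=826 -> [826]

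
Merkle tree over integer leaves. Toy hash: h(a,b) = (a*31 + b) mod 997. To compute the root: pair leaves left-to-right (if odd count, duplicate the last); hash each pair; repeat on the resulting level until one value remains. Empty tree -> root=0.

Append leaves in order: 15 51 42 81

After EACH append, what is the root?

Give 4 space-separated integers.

Answer: 15 516 391 430

Derivation:
After append 15 (leaves=[15]):
  L0: [15]
  root=15
After append 51 (leaves=[15, 51]):
  L0: [15, 51]
  L1: h(15,51)=(15*31+51)%997=516 -> [516]
  root=516
After append 42 (leaves=[15, 51, 42]):
  L0: [15, 51, 42]
  L1: h(15,51)=(15*31+51)%997=516 h(42,42)=(42*31+42)%997=347 -> [516, 347]
  L2: h(516,347)=(516*31+347)%997=391 -> [391]
  root=391
After append 81 (leaves=[15, 51, 42, 81]):
  L0: [15, 51, 42, 81]
  L1: h(15,51)=(15*31+51)%997=516 h(42,81)=(42*31+81)%997=386 -> [516, 386]
  L2: h(516,386)=(516*31+386)%997=430 -> [430]
  root=430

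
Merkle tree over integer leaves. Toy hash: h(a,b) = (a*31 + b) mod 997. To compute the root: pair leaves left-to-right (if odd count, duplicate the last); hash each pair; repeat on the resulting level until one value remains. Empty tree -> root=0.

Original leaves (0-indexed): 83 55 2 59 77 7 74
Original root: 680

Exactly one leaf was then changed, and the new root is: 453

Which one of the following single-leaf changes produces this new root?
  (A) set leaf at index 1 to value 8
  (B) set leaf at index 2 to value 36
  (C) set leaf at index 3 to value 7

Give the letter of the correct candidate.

Answer: B

Derivation:
Original leaves: [83, 55, 2, 59, 77, 7, 74]
Target new root: 453
Try each candidate change and compute the resulting root:
Candidate A: set leaf[1] = 8 -> leaves = [83, 8, 2, 59, 77, 7, 74]
  L0: [83, 8, 2, 59, 77, 7, 74]
  L1: h(83,8)=(83*31+8)%997=587 h(2,59)=(2*31+59)%997=121 h(77,7)=(77*31+7)%997=400 h(74,74)=(74*31+74)%997=374 -> [587, 121, 400, 374]
  L2: h(587,121)=(587*31+121)%997=372 h(400,374)=(400*31+374)%997=810 -> [372, 810]
  L3: h(372,810)=(372*31+810)%997=378 -> [378]
  root = 378 != target 453
Candidate B: set leaf[2] = 36 -> leaves = [83, 55, 36, 59, 77, 7, 74]
  L0: [83, 55, 36, 59, 77, 7, 74]
  L1: h(83,55)=(83*31+55)%997=634 h(36,59)=(36*31+59)%997=178 h(77,7)=(77*31+7)%997=400 h(74,74)=(74*31+74)%997=374 -> [634, 178, 400, 374]
  L2: h(634,178)=(634*31+178)%997=889 h(400,374)=(400*31+374)%997=810 -> [889, 810]
  L3: h(889,810)=(889*31+810)%997=453 -> [453]
  root = 453 == target 453  ** MATCH **
Candidate C: set leaf[3] = 7 -> leaves = [83, 55, 2, 7, 77, 7, 74]
  L0: [83, 55, 2, 7, 77, 7, 74]
  L1: h(83,55)=(83*31+55)%997=634 h(2,7)=(2*31+7)%997=69 h(77,7)=(77*31+7)%997=400 h(74,74)=(74*31+74)%997=374 -> [634, 69, 400, 374]
  L2: h(634,69)=(634*31+69)%997=780 h(400,374)=(400*31+374)%997=810 -> [780, 810]
  L3: h(780,810)=(780*31+810)%997=65 -> [65]
  root = 65 != target 453
Candidate B produces the target root.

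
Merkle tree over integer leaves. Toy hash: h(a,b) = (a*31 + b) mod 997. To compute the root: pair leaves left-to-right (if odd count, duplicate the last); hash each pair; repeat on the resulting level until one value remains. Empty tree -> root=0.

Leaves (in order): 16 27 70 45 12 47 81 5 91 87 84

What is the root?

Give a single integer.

Answer: 387

Derivation:
L0: [16, 27, 70, 45, 12, 47, 81, 5, 91, 87, 84]
L1: h(16,27)=(16*31+27)%997=523 h(70,45)=(70*31+45)%997=221 h(12,47)=(12*31+47)%997=419 h(81,5)=(81*31+5)%997=522 h(91,87)=(91*31+87)%997=914 h(84,84)=(84*31+84)%997=694 -> [523, 221, 419, 522, 914, 694]
L2: h(523,221)=(523*31+221)%997=482 h(419,522)=(419*31+522)%997=550 h(914,694)=(914*31+694)%997=115 -> [482, 550, 115]
L3: h(482,550)=(482*31+550)%997=537 h(115,115)=(115*31+115)%997=689 -> [537, 689]
L4: h(537,689)=(537*31+689)%997=387 -> [387]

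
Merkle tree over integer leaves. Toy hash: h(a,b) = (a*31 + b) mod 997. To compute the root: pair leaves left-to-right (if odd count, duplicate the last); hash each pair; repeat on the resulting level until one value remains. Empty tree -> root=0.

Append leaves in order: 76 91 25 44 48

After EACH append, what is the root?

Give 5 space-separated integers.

Answer: 76 453 885 904 407

Derivation:
After append 76 (leaves=[76]):
  L0: [76]
  root=76
After append 91 (leaves=[76, 91]):
  L0: [76, 91]
  L1: h(76,91)=(76*31+91)%997=453 -> [453]
  root=453
After append 25 (leaves=[76, 91, 25]):
  L0: [76, 91, 25]
  L1: h(76,91)=(76*31+91)%997=453 h(25,25)=(25*31+25)%997=800 -> [453, 800]
  L2: h(453,800)=(453*31+800)%997=885 -> [885]
  root=885
After append 44 (leaves=[76, 91, 25, 44]):
  L0: [76, 91, 25, 44]
  L1: h(76,91)=(76*31+91)%997=453 h(25,44)=(25*31+44)%997=819 -> [453, 819]
  L2: h(453,819)=(453*31+819)%997=904 -> [904]
  root=904
After append 48 (leaves=[76, 91, 25, 44, 48]):
  L0: [76, 91, 25, 44, 48]
  L1: h(76,91)=(76*31+91)%997=453 h(25,44)=(25*31+44)%997=819 h(48,48)=(48*31+48)%997=539 -> [453, 819, 539]
  L2: h(453,819)=(453*31+819)%997=904 h(539,539)=(539*31+539)%997=299 -> [904, 299]
  L3: h(904,299)=(904*31+299)%997=407 -> [407]
  root=407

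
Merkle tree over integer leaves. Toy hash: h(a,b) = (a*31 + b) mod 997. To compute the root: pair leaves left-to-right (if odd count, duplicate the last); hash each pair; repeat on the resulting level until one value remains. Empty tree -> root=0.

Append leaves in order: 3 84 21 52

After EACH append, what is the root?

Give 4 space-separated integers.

After append 3 (leaves=[3]):
  L0: [3]
  root=3
After append 84 (leaves=[3, 84]):
  L0: [3, 84]
  L1: h(3,84)=(3*31+84)%997=177 -> [177]
  root=177
After append 21 (leaves=[3, 84, 21]):
  L0: [3, 84, 21]
  L1: h(3,84)=(3*31+84)%997=177 h(21,21)=(21*31+21)%997=672 -> [177, 672]
  L2: h(177,672)=(177*31+672)%997=177 -> [177]
  root=177
After append 52 (leaves=[3, 84, 21, 52]):
  L0: [3, 84, 21, 52]
  L1: h(3,84)=(3*31+84)%997=177 h(21,52)=(21*31+52)%997=703 -> [177, 703]
  L2: h(177,703)=(177*31+703)%997=208 -> [208]
  root=208

Answer: 3 177 177 208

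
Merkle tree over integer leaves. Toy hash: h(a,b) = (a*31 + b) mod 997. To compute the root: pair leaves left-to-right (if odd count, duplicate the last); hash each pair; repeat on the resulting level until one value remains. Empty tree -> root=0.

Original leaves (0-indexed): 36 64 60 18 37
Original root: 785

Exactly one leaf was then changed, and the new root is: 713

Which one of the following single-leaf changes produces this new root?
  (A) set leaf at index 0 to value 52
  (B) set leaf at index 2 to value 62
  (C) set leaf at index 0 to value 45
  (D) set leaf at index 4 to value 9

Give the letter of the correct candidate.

Original leaves: [36, 64, 60, 18, 37]
Target new root: 713
Try each candidate change and compute the resulting root:
Candidate A: set leaf[0] = 52 -> leaves = [52, 64, 60, 18, 37]
  L0: [52, 64, 60, 18, 37]
  L1: h(52,64)=(52*31+64)%997=679 h(60,18)=(60*31+18)%997=881 h(37,37)=(37*31+37)%997=187 -> [679, 881, 187]
  L2: h(679,881)=(679*31+881)%997=993 h(187,187)=(187*31+187)%997=2 -> [993, 2]
  L3: h(993,2)=(993*31+2)%997=875 -> [875]
  root = 875 != target 713
Candidate B: set leaf[2] = 62 -> leaves = [36, 64, 62, 18, 37]
  L0: [36, 64, 62, 18, 37]
  L1: h(36,64)=(36*31+64)%997=183 h(62,18)=(62*31+18)%997=943 h(37,37)=(37*31+37)%997=187 -> [183, 943, 187]
  L2: h(183,943)=(183*31+943)%997=634 h(187,187)=(187*31+187)%997=2 -> [634, 2]
  L3: h(634,2)=(634*31+2)%997=713 -> [713]
  root = 713 == target 713  ** MATCH **
Candidate C: set leaf[0] = 45 -> leaves = [45, 64, 60, 18, 37]
  L0: [45, 64, 60, 18, 37]
  L1: h(45,64)=(45*31+64)%997=462 h(60,18)=(60*31+18)%997=881 h(37,37)=(37*31+37)%997=187 -> [462, 881, 187]
  L2: h(462,881)=(462*31+881)%997=248 h(187,187)=(187*31+187)%997=2 -> [248, 2]
  L3: h(248,2)=(248*31+2)%997=711 -> [711]
  root = 711 != target 713
Candidate D: set leaf[4] = 9 -> leaves = [36, 64, 60, 18, 9]
  L0: [36, 64, 60, 18, 9]
  L1: h(36,64)=(36*31+64)%997=183 h(60,18)=(60*31+18)%997=881 h(9,9)=(9*31+9)%997=288 -> [183, 881, 288]
  L2: h(183,881)=(183*31+881)%997=572 h(288,288)=(288*31+288)%997=243 -> [572, 243]
  L3: h(572,243)=(572*31+243)%997=29 -> [29]
  root = 29 != target 713
Candidate B produces the target root.

Answer: B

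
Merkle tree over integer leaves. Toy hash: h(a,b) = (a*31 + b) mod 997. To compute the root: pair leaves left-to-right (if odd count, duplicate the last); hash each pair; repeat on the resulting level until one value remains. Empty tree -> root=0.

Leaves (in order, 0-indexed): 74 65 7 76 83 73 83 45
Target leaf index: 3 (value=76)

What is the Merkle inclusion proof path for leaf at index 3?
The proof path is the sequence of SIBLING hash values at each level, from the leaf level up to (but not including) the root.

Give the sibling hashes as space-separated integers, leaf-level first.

L0 (leaves): [74, 65, 7, 76, 83, 73, 83, 45], target index=3
L1: h(74,65)=(74*31+65)%997=365 [pair 0] h(7,76)=(7*31+76)%997=293 [pair 1] h(83,73)=(83*31+73)%997=652 [pair 2] h(83,45)=(83*31+45)%997=624 [pair 3] -> [365, 293, 652, 624]
  Sibling for proof at L0: 7
L2: h(365,293)=(365*31+293)%997=641 [pair 0] h(652,624)=(652*31+624)%997=896 [pair 1] -> [641, 896]
  Sibling for proof at L1: 365
L3: h(641,896)=(641*31+896)%997=827 [pair 0] -> [827]
  Sibling for proof at L2: 896
Root: 827
Proof path (sibling hashes from leaf to root): [7, 365, 896]

Answer: 7 365 896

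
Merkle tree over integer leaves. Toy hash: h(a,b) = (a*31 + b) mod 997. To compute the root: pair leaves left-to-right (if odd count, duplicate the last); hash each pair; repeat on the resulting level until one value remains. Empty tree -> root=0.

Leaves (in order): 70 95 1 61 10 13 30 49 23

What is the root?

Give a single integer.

L0: [70, 95, 1, 61, 10, 13, 30, 49, 23]
L1: h(70,95)=(70*31+95)%997=271 h(1,61)=(1*31+61)%997=92 h(10,13)=(10*31+13)%997=323 h(30,49)=(30*31+49)%997=979 h(23,23)=(23*31+23)%997=736 -> [271, 92, 323, 979, 736]
L2: h(271,92)=(271*31+92)%997=517 h(323,979)=(323*31+979)%997=25 h(736,736)=(736*31+736)%997=621 -> [517, 25, 621]
L3: h(517,25)=(517*31+25)%997=100 h(621,621)=(621*31+621)%997=929 -> [100, 929]
L4: h(100,929)=(100*31+929)%997=41 -> [41]

Answer: 41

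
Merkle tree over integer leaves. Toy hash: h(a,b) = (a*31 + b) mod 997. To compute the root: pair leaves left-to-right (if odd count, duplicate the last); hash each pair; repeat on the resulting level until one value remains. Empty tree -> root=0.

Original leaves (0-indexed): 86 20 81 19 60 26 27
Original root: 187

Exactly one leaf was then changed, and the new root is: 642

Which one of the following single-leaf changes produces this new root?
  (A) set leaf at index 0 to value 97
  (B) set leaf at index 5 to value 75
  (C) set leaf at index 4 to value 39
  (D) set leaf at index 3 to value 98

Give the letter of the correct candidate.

Original leaves: [86, 20, 81, 19, 60, 26, 27]
Target new root: 642
Try each candidate change and compute the resulting root:
Candidate A: set leaf[0] = 97 -> leaves = [97, 20, 81, 19, 60, 26, 27]
  L0: [97, 20, 81, 19, 60, 26, 27]
  L1: h(97,20)=(97*31+20)%997=36 h(81,19)=(81*31+19)%997=536 h(60,26)=(60*31+26)%997=889 h(27,27)=(27*31+27)%997=864 -> [36, 536, 889, 864]
  L2: h(36,536)=(36*31+536)%997=655 h(889,864)=(889*31+864)%997=507 -> [655, 507]
  L3: h(655,507)=(655*31+507)%997=872 -> [872]
  root = 872 != target 642
Candidate B: set leaf[5] = 75 -> leaves = [86, 20, 81, 19, 60, 75, 27]
  L0: [86, 20, 81, 19, 60, 75, 27]
  L1: h(86,20)=(86*31+20)%997=692 h(81,19)=(81*31+19)%997=536 h(60,75)=(60*31+75)%997=938 h(27,27)=(27*31+27)%997=864 -> [692, 536, 938, 864]
  L2: h(692,536)=(692*31+536)%997=54 h(938,864)=(938*31+864)%997=32 -> [54, 32]
  L3: h(54,32)=(54*31+32)%997=709 -> [709]
  root = 709 != target 642
Candidate C: set leaf[4] = 39 -> leaves = [86, 20, 81, 19, 39, 26, 27]
  L0: [86, 20, 81, 19, 39, 26, 27]
  L1: h(86,20)=(86*31+20)%997=692 h(81,19)=(81*31+19)%997=536 h(39,26)=(39*31+26)%997=238 h(27,27)=(27*31+27)%997=864 -> [692, 536, 238, 864]
  L2: h(692,536)=(692*31+536)%997=54 h(238,864)=(238*31+864)%997=266 -> [54, 266]
  L3: h(54,266)=(54*31+266)%997=943 -> [943]
  root = 943 != target 642
Candidate D: set leaf[3] = 98 -> leaves = [86, 20, 81, 98, 60, 26, 27]
  L0: [86, 20, 81, 98, 60, 26, 27]
  L1: h(86,20)=(86*31+20)%997=692 h(81,98)=(81*31+98)%997=615 h(60,26)=(60*31+26)%997=889 h(27,27)=(27*31+27)%997=864 -> [692, 615, 889, 864]
  L2: h(692,615)=(692*31+615)%997=133 h(889,864)=(889*31+864)%997=507 -> [133, 507]
  L3: h(133,507)=(133*31+507)%997=642 -> [642]
  root = 642 == target 642  ** MATCH **
Candidate D produces the target root.

Answer: D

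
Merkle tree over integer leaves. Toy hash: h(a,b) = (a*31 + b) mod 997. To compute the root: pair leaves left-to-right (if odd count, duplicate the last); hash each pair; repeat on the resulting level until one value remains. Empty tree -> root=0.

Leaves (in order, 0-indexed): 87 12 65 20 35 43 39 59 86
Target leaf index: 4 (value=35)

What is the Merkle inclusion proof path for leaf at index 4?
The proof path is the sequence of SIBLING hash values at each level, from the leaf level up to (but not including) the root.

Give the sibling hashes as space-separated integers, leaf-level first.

Answer: 43 271 272 526

Derivation:
L0 (leaves): [87, 12, 65, 20, 35, 43, 39, 59, 86], target index=4
L1: h(87,12)=(87*31+12)%997=715 [pair 0] h(65,20)=(65*31+20)%997=41 [pair 1] h(35,43)=(35*31+43)%997=131 [pair 2] h(39,59)=(39*31+59)%997=271 [pair 3] h(86,86)=(86*31+86)%997=758 [pair 4] -> [715, 41, 131, 271, 758]
  Sibling for proof at L0: 43
L2: h(715,41)=(715*31+41)%997=272 [pair 0] h(131,271)=(131*31+271)%997=344 [pair 1] h(758,758)=(758*31+758)%997=328 [pair 2] -> [272, 344, 328]
  Sibling for proof at L1: 271
L3: h(272,344)=(272*31+344)%997=800 [pair 0] h(328,328)=(328*31+328)%997=526 [pair 1] -> [800, 526]
  Sibling for proof at L2: 272
L4: h(800,526)=(800*31+526)%997=401 [pair 0] -> [401]
  Sibling for proof at L3: 526
Root: 401
Proof path (sibling hashes from leaf to root): [43, 271, 272, 526]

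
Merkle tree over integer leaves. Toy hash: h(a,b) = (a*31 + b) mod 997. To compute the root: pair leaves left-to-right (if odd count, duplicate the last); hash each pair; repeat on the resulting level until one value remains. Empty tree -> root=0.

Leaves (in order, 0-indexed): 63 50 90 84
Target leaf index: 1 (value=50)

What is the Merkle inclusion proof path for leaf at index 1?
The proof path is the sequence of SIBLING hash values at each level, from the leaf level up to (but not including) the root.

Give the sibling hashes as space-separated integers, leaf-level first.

L0 (leaves): [63, 50, 90, 84], target index=1
L1: h(63,50)=(63*31+50)%997=9 [pair 0] h(90,84)=(90*31+84)%997=880 [pair 1] -> [9, 880]
  Sibling for proof at L0: 63
L2: h(9,880)=(9*31+880)%997=162 [pair 0] -> [162]
  Sibling for proof at L1: 880
Root: 162
Proof path (sibling hashes from leaf to root): [63, 880]

Answer: 63 880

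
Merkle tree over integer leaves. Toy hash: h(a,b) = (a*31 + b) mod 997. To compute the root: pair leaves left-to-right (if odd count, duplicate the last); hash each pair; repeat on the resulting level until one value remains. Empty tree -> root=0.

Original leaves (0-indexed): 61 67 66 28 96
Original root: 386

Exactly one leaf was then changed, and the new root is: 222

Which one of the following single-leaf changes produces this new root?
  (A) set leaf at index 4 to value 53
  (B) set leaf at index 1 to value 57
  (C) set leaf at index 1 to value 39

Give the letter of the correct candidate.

Answer: A

Derivation:
Original leaves: [61, 67, 66, 28, 96]
Target new root: 222
Try each candidate change and compute the resulting root:
Candidate A: set leaf[4] = 53 -> leaves = [61, 67, 66, 28, 53]
  L0: [61, 67, 66, 28, 53]
  L1: h(61,67)=(61*31+67)%997=961 h(66,28)=(66*31+28)%997=80 h(53,53)=(53*31+53)%997=699 -> [961, 80, 699]
  L2: h(961,80)=(961*31+80)%997=958 h(699,699)=(699*31+699)%997=434 -> [958, 434]
  L3: h(958,434)=(958*31+434)%997=222 -> [222]
  root = 222 == target 222  ** MATCH **
Candidate B: set leaf[1] = 57 -> leaves = [61, 57, 66, 28, 96]
  L0: [61, 57, 66, 28, 96]
  L1: h(61,57)=(61*31+57)%997=951 h(66,28)=(66*31+28)%997=80 h(96,96)=(96*31+96)%997=81 -> [951, 80, 81]
  L2: h(951,80)=(951*31+80)%997=648 h(81,81)=(81*31+81)%997=598 -> [648, 598]
  L3: h(648,598)=(648*31+598)%997=746 -> [746]
  root = 746 != target 222
Candidate C: set leaf[1] = 39 -> leaves = [61, 39, 66, 28, 96]
  L0: [61, 39, 66, 28, 96]
  L1: h(61,39)=(61*31+39)%997=933 h(66,28)=(66*31+28)%997=80 h(96,96)=(96*31+96)%997=81 -> [933, 80, 81]
  L2: h(933,80)=(933*31+80)%997=90 h(81,81)=(81*31+81)%997=598 -> [90, 598]
  L3: h(90,598)=(90*31+598)%997=397 -> [397]
  root = 397 != target 222
Candidate A produces the target root.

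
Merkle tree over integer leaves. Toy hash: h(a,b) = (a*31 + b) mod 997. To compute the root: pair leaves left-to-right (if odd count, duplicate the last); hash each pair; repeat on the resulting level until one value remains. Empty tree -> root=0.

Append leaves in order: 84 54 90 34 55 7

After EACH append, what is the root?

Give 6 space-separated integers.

Answer: 84 664 533 477 320 778

Derivation:
After append 84 (leaves=[84]):
  L0: [84]
  root=84
After append 54 (leaves=[84, 54]):
  L0: [84, 54]
  L1: h(84,54)=(84*31+54)%997=664 -> [664]
  root=664
After append 90 (leaves=[84, 54, 90]):
  L0: [84, 54, 90]
  L1: h(84,54)=(84*31+54)%997=664 h(90,90)=(90*31+90)%997=886 -> [664, 886]
  L2: h(664,886)=(664*31+886)%997=533 -> [533]
  root=533
After append 34 (leaves=[84, 54, 90, 34]):
  L0: [84, 54, 90, 34]
  L1: h(84,54)=(84*31+54)%997=664 h(90,34)=(90*31+34)%997=830 -> [664, 830]
  L2: h(664,830)=(664*31+830)%997=477 -> [477]
  root=477
After append 55 (leaves=[84, 54, 90, 34, 55]):
  L0: [84, 54, 90, 34, 55]
  L1: h(84,54)=(84*31+54)%997=664 h(90,34)=(90*31+34)%997=830 h(55,55)=(55*31+55)%997=763 -> [664, 830, 763]
  L2: h(664,830)=(664*31+830)%997=477 h(763,763)=(763*31+763)%997=488 -> [477, 488]
  L3: h(477,488)=(477*31+488)%997=320 -> [320]
  root=320
After append 7 (leaves=[84, 54, 90, 34, 55, 7]):
  L0: [84, 54, 90, 34, 55, 7]
  L1: h(84,54)=(84*31+54)%997=664 h(90,34)=(90*31+34)%997=830 h(55,7)=(55*31+7)%997=715 -> [664, 830, 715]
  L2: h(664,830)=(664*31+830)%997=477 h(715,715)=(715*31+715)%997=946 -> [477, 946]
  L3: h(477,946)=(477*31+946)%997=778 -> [778]
  root=778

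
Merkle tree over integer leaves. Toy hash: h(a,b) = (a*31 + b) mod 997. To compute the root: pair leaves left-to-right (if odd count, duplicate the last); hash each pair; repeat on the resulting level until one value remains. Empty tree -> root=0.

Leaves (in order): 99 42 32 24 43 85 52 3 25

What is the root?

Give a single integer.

L0: [99, 42, 32, 24, 43, 85, 52, 3, 25]
L1: h(99,42)=(99*31+42)%997=120 h(32,24)=(32*31+24)%997=19 h(43,85)=(43*31+85)%997=421 h(52,3)=(52*31+3)%997=618 h(25,25)=(25*31+25)%997=800 -> [120, 19, 421, 618, 800]
L2: h(120,19)=(120*31+19)%997=748 h(421,618)=(421*31+618)%997=708 h(800,800)=(800*31+800)%997=675 -> [748, 708, 675]
L3: h(748,708)=(748*31+708)%997=965 h(675,675)=(675*31+675)%997=663 -> [965, 663]
L4: h(965,663)=(965*31+663)%997=668 -> [668]

Answer: 668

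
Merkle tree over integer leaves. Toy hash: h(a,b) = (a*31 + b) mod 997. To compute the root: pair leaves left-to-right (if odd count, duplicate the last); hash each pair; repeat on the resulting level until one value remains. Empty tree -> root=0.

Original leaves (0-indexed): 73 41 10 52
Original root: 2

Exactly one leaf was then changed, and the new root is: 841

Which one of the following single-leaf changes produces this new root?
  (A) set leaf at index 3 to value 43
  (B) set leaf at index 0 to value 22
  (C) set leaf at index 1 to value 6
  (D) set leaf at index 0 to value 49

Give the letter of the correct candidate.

Original leaves: [73, 41, 10, 52]
Target new root: 841
Try each candidate change and compute the resulting root:
Candidate A: set leaf[3] = 43 -> leaves = [73, 41, 10, 43]
  L0: [73, 41, 10, 43]
  L1: h(73,41)=(73*31+41)%997=310 h(10,43)=(10*31+43)%997=353 -> [310, 353]
  L2: h(310,353)=(310*31+353)%997=990 -> [990]
  root = 990 != target 841
Candidate B: set leaf[0] = 22 -> leaves = [22, 41, 10, 52]
  L0: [22, 41, 10, 52]
  L1: h(22,41)=(22*31+41)%997=723 h(10,52)=(10*31+52)%997=362 -> [723, 362]
  L2: h(723,362)=(723*31+362)%997=841 -> [841]
  root = 841 == target 841  ** MATCH **
Candidate C: set leaf[1] = 6 -> leaves = [73, 6, 10, 52]
  L0: [73, 6, 10, 52]
  L1: h(73,6)=(73*31+6)%997=275 h(10,52)=(10*31+52)%997=362 -> [275, 362]
  L2: h(275,362)=(275*31+362)%997=911 -> [911]
  root = 911 != target 841
Candidate D: set leaf[0] = 49 -> leaves = [49, 41, 10, 52]
  L0: [49, 41, 10, 52]
  L1: h(49,41)=(49*31+41)%997=563 h(10,52)=(10*31+52)%997=362 -> [563, 362]
  L2: h(563,362)=(563*31+362)%997=866 -> [866]
  root = 866 != target 841
Candidate B produces the target root.

Answer: B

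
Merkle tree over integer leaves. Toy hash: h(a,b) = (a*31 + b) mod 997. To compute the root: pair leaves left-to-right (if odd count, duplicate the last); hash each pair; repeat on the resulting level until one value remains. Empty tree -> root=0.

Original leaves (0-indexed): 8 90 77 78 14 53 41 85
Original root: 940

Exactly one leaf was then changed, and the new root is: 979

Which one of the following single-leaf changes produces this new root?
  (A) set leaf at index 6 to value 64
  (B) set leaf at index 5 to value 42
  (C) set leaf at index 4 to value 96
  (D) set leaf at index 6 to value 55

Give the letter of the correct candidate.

Answer: C

Derivation:
Original leaves: [8, 90, 77, 78, 14, 53, 41, 85]
Target new root: 979
Try each candidate change and compute the resulting root:
Candidate A: set leaf[6] = 64 -> leaves = [8, 90, 77, 78, 14, 53, 64, 85]
  L0: [8, 90, 77, 78, 14, 53, 64, 85]
  L1: h(8,90)=(8*31+90)%997=338 h(77,78)=(77*31+78)%997=471 h(14,53)=(14*31+53)%997=487 h(64,85)=(64*31+85)%997=75 -> [338, 471, 487, 75]
  L2: h(338,471)=(338*31+471)%997=979 h(487,75)=(487*31+75)%997=217 -> [979, 217]
  L3: h(979,217)=(979*31+217)%997=656 -> [656]
  root = 656 != target 979
Candidate B: set leaf[5] = 42 -> leaves = [8, 90, 77, 78, 14, 42, 41, 85]
  L0: [8, 90, 77, 78, 14, 42, 41, 85]
  L1: h(8,90)=(8*31+90)%997=338 h(77,78)=(77*31+78)%997=471 h(14,42)=(14*31+42)%997=476 h(41,85)=(41*31+85)%997=359 -> [338, 471, 476, 359]
  L2: h(338,471)=(338*31+471)%997=979 h(476,359)=(476*31+359)%997=160 -> [979, 160]
  L3: h(979,160)=(979*31+160)%997=599 -> [599]
  root = 599 != target 979
Candidate C: set leaf[4] = 96 -> leaves = [8, 90, 77, 78, 96, 53, 41, 85]
  L0: [8, 90, 77, 78, 96, 53, 41, 85]
  L1: h(8,90)=(8*31+90)%997=338 h(77,78)=(77*31+78)%997=471 h(96,53)=(96*31+53)%997=38 h(41,85)=(41*31+85)%997=359 -> [338, 471, 38, 359]
  L2: h(338,471)=(338*31+471)%997=979 h(38,359)=(38*31+359)%997=540 -> [979, 540]
  L3: h(979,540)=(979*31+540)%997=979 -> [979]
  root = 979 == target 979  ** MATCH **
Candidate D: set leaf[6] = 55 -> leaves = [8, 90, 77, 78, 14, 53, 55, 85]
  L0: [8, 90, 77, 78, 14, 53, 55, 85]
  L1: h(8,90)=(8*31+90)%997=338 h(77,78)=(77*31+78)%997=471 h(14,53)=(14*31+53)%997=487 h(55,85)=(55*31+85)%997=793 -> [338, 471, 487, 793]
  L2: h(338,471)=(338*31+471)%997=979 h(487,793)=(487*31+793)%997=935 -> [979, 935]
  L3: h(979,935)=(979*31+935)%997=377 -> [377]
  root = 377 != target 979
Candidate C produces the target root.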